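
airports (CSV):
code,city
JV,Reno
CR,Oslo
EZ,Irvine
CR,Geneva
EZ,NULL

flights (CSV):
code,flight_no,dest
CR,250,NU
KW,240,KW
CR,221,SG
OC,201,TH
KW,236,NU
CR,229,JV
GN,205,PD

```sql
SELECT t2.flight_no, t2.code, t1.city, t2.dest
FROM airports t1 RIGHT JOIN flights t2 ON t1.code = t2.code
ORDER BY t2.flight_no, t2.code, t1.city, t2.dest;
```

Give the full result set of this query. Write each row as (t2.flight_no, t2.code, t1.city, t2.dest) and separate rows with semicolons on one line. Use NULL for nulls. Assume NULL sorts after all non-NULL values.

(201, OC, NULL, TH); (205, GN, NULL, PD); (221, CR, Geneva, SG); (221, CR, Oslo, SG); (229, CR, Geneva, JV); (229, CR, Oslo, JV); (236, KW, NULL, NU); (240, KW, NULL, KW); (250, CR, Geneva, NU); (250, CR, Oslo, NU)

RIGHT JOIN keeps every row from `flights`; unmatched rows get NULL for `airports`'s columns.
Matching on t1.code = t2.code.
Matched pairs: 6; unmatched t2 rows kept: 4.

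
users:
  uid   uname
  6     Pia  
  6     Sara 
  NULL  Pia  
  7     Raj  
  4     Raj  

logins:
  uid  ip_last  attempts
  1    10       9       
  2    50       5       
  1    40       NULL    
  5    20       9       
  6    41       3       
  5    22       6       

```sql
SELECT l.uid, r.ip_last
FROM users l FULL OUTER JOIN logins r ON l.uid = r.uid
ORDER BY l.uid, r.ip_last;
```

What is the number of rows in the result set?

10

FULL OUTER JOIN keeps every row from both sides; unmatched rows get NULL for the other side's columns.
Matching on l.uid = r.uid. A NULL in a compared column never satisfies the condition.
Matched pairs: 2; unmatched l rows kept: 3; unmatched r rows kept: 5.
Total: 2 matched + 8 padded = 10 rows.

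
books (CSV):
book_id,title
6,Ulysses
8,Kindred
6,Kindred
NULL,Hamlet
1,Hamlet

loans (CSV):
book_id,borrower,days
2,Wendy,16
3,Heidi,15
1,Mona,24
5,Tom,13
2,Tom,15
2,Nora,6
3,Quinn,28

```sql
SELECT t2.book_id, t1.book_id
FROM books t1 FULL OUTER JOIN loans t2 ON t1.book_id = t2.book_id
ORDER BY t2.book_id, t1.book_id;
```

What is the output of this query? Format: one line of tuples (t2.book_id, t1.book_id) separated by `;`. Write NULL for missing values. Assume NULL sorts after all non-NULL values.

FULL OUTER JOIN keeps every row from both sides; unmatched rows get NULL for the other side's columns.
Matching on t1.book_id = t2.book_id. A NULL in a compared column never satisfies the condition.
Matched pairs: 1; unmatched t1 rows kept: 4; unmatched t2 rows kept: 6.

(1, 1); (2, NULL); (2, NULL); (2, NULL); (3, NULL); (3, NULL); (5, NULL); (NULL, 6); (NULL, 6); (NULL, 8); (NULL, NULL)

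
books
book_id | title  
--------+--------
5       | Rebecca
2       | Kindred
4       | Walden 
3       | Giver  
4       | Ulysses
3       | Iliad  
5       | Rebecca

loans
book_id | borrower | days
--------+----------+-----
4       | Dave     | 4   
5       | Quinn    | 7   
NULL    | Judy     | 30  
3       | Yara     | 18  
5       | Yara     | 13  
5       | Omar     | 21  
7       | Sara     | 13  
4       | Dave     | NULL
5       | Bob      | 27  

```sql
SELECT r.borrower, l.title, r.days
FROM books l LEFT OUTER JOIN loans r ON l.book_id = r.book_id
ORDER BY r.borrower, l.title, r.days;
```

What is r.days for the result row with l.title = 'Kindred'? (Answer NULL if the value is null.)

LEFT JOIN keeps every row from `books`; unmatched rows get NULL for `loans`'s columns.
Matching on l.book_id = r.book_id. A NULL in a compared column never satisfies the condition.
Matched pairs: 14; unmatched l rows kept: 1.

NULL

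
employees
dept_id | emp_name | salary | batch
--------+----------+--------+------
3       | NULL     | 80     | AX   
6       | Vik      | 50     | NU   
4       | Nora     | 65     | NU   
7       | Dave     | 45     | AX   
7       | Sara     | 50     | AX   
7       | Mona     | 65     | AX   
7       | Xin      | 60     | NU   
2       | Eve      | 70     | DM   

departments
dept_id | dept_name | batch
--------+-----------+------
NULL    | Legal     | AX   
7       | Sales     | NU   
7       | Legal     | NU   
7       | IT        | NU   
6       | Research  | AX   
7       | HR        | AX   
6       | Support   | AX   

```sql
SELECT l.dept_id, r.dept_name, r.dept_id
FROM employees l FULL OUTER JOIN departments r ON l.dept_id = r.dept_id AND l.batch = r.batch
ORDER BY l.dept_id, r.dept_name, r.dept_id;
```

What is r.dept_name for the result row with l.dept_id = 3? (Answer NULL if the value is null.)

FULL OUTER JOIN keeps every row from both sides; unmatched rows get NULL for the other side's columns.
Matching on l.dept_id = r.dept_id AND l.batch = r.batch. A NULL in a compared column never satisfies the condition.
Matched pairs: 6; unmatched l rows kept: 4; unmatched r rows kept: 3.

NULL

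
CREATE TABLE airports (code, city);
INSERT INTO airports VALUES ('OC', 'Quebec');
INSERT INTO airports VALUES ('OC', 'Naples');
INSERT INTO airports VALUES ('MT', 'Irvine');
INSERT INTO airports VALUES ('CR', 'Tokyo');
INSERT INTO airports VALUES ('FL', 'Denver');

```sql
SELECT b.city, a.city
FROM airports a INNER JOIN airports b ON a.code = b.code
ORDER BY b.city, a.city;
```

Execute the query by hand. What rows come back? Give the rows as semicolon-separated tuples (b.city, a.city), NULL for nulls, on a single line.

INNER JOIN keeps only pairs where the ON condition holds.
Matching on a.code = b.code.
Matched pairs: 7.

(Denver, Denver); (Irvine, Irvine); (Naples, Naples); (Naples, Quebec); (Quebec, Naples); (Quebec, Quebec); (Tokyo, Tokyo)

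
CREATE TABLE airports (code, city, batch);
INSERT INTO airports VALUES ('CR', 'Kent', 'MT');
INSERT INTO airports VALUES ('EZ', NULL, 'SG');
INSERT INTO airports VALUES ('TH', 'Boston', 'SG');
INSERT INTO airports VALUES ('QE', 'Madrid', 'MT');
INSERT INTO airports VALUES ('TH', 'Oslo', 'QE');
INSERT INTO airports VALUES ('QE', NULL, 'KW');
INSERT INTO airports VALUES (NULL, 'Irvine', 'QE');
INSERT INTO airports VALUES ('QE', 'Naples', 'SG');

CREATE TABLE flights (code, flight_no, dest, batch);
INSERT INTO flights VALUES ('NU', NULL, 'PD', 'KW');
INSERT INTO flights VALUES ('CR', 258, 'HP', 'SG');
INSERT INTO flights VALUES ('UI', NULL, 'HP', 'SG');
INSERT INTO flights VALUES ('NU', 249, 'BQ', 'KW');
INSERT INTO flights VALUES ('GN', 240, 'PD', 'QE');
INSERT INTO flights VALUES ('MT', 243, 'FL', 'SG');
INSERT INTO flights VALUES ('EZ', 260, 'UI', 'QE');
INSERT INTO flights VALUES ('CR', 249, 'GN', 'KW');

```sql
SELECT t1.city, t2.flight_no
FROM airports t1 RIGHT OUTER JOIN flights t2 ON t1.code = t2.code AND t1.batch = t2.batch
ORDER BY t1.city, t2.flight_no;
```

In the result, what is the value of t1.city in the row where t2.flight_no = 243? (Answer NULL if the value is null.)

NULL

RIGHT JOIN keeps every row from `flights`; unmatched rows get NULL for `airports`'s columns.
Matching on t1.code = t2.code AND t1.batch = t2.batch. A NULL in a compared column never satisfies the condition.
- t1 row (code=CR, batch=MT): no match.
- t1 row (code=EZ, batch=SG): no match.
- t1 row (code=TH, batch=SG): no match.
- t1 row (code=QE, batch=MT): no match.
- t1 row (code=TH, batch=QE): no match.
- t1 row (code=QE, batch=KW): no match.
- t1 row (code=NULL, batch=QE): no match.
- t1 row (code=QE, batch=SG): no match.
- 8 t2 row(s) had no t1 match → kept, t1 columns NULL.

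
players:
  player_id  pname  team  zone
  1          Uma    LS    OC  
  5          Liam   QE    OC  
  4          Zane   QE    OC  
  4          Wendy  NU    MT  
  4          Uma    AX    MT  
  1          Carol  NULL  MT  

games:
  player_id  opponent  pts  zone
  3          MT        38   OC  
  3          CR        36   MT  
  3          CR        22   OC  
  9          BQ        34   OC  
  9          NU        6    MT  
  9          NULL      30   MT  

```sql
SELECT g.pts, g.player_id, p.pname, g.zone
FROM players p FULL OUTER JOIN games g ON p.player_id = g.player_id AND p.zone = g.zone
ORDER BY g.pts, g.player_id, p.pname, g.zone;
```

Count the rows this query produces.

FULL OUTER JOIN keeps every row from both sides; unmatched rows get NULL for the other side's columns.
Matching on p.player_id = g.player_id AND p.zone = g.zone.
- p row (player_id=1, zone=OC): no match → kept, g columns NULL.
- p row (player_id=5, zone=OC): no match → kept, g columns NULL.
- p row (player_id=4, zone=OC): no match → kept, g columns NULL.
- p row (player_id=4, zone=MT): no match → kept, g columns NULL.
- p row (player_id=4, zone=MT): no match → kept, g columns NULL.
- p row (player_id=1, zone=MT): no match → kept, g columns NULL.
- 6 g row(s) had no p match → kept, p columns NULL.
Total: 0 matched + 12 padded = 12 rows.

12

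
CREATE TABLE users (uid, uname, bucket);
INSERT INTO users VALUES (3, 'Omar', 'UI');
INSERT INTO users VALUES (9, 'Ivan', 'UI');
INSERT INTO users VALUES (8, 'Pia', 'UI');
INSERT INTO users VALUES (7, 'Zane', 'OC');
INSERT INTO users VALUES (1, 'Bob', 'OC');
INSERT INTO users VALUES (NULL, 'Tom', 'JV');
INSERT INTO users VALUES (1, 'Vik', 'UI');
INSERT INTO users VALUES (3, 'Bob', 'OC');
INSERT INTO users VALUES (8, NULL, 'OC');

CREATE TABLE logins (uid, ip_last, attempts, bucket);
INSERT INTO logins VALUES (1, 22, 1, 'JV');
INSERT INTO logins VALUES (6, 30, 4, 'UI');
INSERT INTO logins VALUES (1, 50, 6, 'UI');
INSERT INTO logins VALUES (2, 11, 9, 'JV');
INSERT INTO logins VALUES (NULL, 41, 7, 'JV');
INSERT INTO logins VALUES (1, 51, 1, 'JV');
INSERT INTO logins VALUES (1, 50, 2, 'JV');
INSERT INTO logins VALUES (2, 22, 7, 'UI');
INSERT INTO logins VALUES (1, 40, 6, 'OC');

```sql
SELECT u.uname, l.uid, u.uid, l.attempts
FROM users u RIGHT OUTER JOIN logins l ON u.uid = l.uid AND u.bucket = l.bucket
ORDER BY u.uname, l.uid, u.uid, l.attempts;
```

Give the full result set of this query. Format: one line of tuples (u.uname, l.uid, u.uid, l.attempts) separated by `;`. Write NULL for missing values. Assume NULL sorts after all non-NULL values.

RIGHT JOIN keeps every row from `logins`; unmatched rows get NULL for `users`'s columns.
Matching on u.uid = l.uid AND u.bucket = l.bucket. A NULL in a compared column never satisfies the condition.
Matched pairs: 2; unmatched l rows kept: 7.

(Bob, 1, 1, 6); (Vik, 1, 1, 6); (NULL, 1, NULL, 1); (NULL, 1, NULL, 1); (NULL, 1, NULL, 2); (NULL, 2, NULL, 7); (NULL, 2, NULL, 9); (NULL, 6, NULL, 4); (NULL, NULL, NULL, 7)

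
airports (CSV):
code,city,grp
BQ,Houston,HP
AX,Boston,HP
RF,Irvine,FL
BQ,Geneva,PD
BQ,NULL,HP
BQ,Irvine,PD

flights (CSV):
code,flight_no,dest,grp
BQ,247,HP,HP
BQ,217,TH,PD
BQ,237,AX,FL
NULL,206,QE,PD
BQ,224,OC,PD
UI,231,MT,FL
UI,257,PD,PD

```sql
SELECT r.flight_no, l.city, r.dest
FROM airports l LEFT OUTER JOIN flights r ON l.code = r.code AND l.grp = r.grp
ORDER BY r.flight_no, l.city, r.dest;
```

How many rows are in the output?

8

LEFT JOIN keeps every row from `airports`; unmatched rows get NULL for `flights`'s columns.
Matching on l.code = r.code AND l.grp = r.grp. A NULL in a compared column never satisfies the condition.
Matched pairs: 6; unmatched l rows kept: 2.
Total: 6 matched + 2 padded = 8 rows.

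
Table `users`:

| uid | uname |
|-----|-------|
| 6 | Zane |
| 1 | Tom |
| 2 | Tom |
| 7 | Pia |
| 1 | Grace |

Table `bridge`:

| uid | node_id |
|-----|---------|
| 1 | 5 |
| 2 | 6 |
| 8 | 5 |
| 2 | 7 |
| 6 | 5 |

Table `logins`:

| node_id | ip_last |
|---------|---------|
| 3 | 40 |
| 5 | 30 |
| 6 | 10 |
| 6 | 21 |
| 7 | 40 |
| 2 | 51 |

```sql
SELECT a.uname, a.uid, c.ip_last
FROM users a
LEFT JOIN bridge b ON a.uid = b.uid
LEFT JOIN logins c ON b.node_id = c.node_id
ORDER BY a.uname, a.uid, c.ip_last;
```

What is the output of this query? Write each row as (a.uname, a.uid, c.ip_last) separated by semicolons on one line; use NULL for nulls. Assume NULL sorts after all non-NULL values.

Step 1 — a LEFT JOIN b on uid → 6 row(s).
Then LEFT JOIN `logins c` on node_id: each of those 6 rows is kept; rows whose b.node_id has no match in c get NULL for c's columns.

(Grace, 1, 30); (Pia, 7, NULL); (Tom, 1, 30); (Tom, 2, 10); (Tom, 2, 21); (Tom, 2, 40); (Zane, 6, 30)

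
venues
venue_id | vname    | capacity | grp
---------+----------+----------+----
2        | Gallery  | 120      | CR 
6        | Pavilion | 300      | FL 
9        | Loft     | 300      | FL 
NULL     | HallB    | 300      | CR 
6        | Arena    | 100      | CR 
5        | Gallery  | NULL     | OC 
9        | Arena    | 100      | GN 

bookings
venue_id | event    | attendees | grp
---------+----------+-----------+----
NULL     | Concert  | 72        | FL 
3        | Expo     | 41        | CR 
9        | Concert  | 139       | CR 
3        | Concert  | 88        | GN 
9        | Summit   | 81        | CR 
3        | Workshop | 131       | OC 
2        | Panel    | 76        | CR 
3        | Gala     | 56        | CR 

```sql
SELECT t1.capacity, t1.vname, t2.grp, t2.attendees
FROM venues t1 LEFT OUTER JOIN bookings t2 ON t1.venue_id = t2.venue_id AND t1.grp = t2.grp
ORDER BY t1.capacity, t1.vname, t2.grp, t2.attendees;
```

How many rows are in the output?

7

LEFT JOIN keeps every row from `venues`; unmatched rows get NULL for `bookings`'s columns.
Matching on t1.venue_id = t2.venue_id AND t1.grp = t2.grp. A NULL in a compared column never satisfies the condition.
- t1[0] venue_id=2, grp=CR → 1 match(es) in t2 → 1 row(s).
- t1[1] venue_id=6, grp=FL → no match; kept with NULLs on the t2 side.
- t1[2] venue_id=9, grp=FL → no match; kept with NULLs on the t2 side.
- t1[3] venue_id=NULL, grp=CR → no match; kept with NULLs on the t2 side.
- t1[4] venue_id=6, grp=CR → no match; kept with NULLs on the t2 side.
- t1[5] venue_id=5, grp=OC → no match; kept with NULLs on the t2 side.
- t1[6] venue_id=9, grp=GN → no match; kept with NULLs on the t2 side.
Total: 1 matched + 6 padded = 7 rows.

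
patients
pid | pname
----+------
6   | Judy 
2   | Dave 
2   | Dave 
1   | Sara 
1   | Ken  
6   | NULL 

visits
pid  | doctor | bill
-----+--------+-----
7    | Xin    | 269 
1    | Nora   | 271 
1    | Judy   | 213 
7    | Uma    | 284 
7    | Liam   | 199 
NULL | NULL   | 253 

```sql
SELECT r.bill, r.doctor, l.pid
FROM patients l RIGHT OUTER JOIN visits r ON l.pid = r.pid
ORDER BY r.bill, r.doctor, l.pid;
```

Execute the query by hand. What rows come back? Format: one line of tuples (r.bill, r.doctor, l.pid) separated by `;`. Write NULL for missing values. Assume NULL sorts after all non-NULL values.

(199, Liam, NULL); (213, Judy, 1); (213, Judy, 1); (253, NULL, NULL); (269, Xin, NULL); (271, Nora, 1); (271, Nora, 1); (284, Uma, NULL)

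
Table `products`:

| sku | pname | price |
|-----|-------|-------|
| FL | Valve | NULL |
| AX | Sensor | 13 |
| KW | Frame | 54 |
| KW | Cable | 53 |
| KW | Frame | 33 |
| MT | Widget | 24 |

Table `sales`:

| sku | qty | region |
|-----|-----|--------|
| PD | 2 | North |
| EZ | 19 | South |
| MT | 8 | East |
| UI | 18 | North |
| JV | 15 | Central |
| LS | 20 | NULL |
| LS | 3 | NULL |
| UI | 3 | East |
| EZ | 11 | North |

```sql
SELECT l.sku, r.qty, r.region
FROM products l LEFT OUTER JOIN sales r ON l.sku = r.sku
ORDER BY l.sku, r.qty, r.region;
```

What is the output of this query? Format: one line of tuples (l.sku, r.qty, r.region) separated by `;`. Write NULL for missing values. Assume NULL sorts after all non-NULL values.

LEFT JOIN keeps every row from `products`; unmatched rows get NULL for `sales`'s columns.
Matching on l.sku = r.sku.
- l row (sku=FL): no match → kept, r columns NULL.
- l row (sku=AX): no match → kept, r columns NULL.
- l row (sku=KW): no match → kept, r columns NULL.
- l row (sku=KW): no match → kept, r columns NULL.
- l row (sku=KW): no match → kept, r columns NULL.
- l row (sku=MT): matches 1 r row(s) → 1 output row(s).
After projecting and ordering:
l.sku | r.qty | r.region
AX | NULL | NULL
FL | NULL | NULL
KW | NULL | NULL
KW | NULL | NULL
KW | NULL | NULL
MT | 8 | East

(AX, NULL, NULL); (FL, NULL, NULL); (KW, NULL, NULL); (KW, NULL, NULL); (KW, NULL, NULL); (MT, 8, East)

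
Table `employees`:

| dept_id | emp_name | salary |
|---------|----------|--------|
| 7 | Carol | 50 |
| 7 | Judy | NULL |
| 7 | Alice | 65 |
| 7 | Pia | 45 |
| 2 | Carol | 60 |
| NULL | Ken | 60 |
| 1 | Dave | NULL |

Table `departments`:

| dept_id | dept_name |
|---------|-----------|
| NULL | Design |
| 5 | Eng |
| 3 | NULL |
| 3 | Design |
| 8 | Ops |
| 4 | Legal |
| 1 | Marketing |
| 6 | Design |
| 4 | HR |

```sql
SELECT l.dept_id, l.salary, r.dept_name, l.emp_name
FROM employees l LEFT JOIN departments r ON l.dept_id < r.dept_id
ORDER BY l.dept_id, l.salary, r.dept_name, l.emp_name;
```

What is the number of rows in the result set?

19

LEFT JOIN keeps every row from `employees`; unmatched rows get NULL for `departments`'s columns.
Matching on l.dept_id < r.dept_id. A NULL in a compared column never satisfies the condition.
Matched pairs: 18; unmatched l rows kept: 1.
Total: 18 matched + 1 padded = 19 rows.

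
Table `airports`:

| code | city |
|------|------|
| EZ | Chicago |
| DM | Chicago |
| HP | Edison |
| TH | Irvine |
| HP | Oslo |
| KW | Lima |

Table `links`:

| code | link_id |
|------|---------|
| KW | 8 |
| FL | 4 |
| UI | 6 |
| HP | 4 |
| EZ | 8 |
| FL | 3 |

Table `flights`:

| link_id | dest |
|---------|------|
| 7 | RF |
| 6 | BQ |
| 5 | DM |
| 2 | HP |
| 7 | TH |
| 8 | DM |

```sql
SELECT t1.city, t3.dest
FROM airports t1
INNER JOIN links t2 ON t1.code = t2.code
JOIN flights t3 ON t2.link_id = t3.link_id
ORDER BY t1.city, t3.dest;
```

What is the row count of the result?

2

Evaluate left to right. First `airports t1 INNER JOIN links t2` on code: 4 row(s).
Then INNER JOIN `flights t3` on link_id: keep only rows whose t2.link_id appears in t3.
Result: 2 row(s).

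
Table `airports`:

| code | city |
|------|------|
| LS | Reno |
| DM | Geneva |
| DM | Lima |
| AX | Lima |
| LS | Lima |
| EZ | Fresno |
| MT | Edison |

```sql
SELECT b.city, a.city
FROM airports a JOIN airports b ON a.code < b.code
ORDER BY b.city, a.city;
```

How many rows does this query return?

INNER JOIN keeps only pairs where the ON condition holds.
Matching on a.code < b.code.
- a row (code=LS): matches 1 b row(s) → 1 output row(s).
- a row (code=DM): matches 4 b row(s) → 4 output row(s).
- a row (code=DM): matches 4 b row(s) → 4 output row(s).
- a row (code=AX): matches 6 b row(s) → 6 output row(s).
- a row (code=LS): matches 1 b row(s) → 1 output row(s).
- a row (code=EZ): matches 3 b row(s) → 3 output row(s).
- a row (code=MT): no match → dropped.
Total: 19 rows.

19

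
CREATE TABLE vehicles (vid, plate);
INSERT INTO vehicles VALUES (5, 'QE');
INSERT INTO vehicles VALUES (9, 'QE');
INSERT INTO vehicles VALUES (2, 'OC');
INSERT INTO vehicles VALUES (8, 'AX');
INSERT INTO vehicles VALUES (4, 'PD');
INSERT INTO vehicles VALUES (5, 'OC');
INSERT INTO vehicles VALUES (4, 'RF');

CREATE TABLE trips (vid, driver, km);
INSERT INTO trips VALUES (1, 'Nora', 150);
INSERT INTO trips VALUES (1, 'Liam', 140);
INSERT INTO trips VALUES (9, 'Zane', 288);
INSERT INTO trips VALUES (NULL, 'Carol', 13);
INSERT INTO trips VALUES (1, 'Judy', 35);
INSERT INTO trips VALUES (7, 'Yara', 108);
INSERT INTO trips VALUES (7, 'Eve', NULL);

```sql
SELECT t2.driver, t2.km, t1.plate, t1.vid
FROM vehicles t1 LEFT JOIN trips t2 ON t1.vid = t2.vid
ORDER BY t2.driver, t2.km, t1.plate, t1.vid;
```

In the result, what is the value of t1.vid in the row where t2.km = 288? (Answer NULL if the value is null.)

9

LEFT JOIN keeps every row from `vehicles`; unmatched rows get NULL for `trips`'s columns.
Matching on t1.vid = t2.vid. A NULL in a compared column never satisfies the condition.
- vid=5: no t2 row matches, row kept with t2 columns NULL.
- vid=9: 1 matching t2 row(s), so 1 row(s) emitted.
- vid=2: no t2 row matches, row kept with t2 columns NULL.
- vid=8: no t2 row matches, row kept with t2 columns NULL.
- vid=4: no t2 row matches, row kept with t2 columns NULL.
- vid=5: no t2 row matches, row kept with t2 columns NULL.
- vid=4: no t2 row matches, row kept with t2 columns NULL.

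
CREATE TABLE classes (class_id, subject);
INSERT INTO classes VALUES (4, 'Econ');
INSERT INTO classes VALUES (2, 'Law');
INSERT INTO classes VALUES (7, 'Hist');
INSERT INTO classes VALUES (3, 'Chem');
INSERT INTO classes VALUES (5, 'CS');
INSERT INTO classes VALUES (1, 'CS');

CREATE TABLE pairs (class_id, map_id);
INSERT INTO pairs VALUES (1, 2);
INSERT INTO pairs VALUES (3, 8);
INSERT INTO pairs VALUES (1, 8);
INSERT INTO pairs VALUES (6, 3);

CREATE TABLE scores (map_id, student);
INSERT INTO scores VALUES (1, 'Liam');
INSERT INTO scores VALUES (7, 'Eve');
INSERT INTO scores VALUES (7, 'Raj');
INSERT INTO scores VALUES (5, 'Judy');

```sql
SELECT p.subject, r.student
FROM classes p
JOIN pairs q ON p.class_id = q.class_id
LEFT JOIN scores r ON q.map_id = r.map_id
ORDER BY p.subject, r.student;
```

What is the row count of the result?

Step 1 — p INNER JOIN q on class_id → 3 row(s).
Then LEFT JOIN `scores r` on map_id: each of those 3 rows is kept; rows whose q.map_id has no match in r get NULL for r's columns.
Result: 3 row(s).

3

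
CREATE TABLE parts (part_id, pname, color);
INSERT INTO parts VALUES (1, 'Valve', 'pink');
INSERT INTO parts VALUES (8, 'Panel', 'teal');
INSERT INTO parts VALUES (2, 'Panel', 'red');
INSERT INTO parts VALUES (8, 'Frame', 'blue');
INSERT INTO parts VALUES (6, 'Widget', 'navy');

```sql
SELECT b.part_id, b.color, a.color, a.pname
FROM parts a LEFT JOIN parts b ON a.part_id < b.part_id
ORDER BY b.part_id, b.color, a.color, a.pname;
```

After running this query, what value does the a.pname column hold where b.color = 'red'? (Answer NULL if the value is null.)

Valve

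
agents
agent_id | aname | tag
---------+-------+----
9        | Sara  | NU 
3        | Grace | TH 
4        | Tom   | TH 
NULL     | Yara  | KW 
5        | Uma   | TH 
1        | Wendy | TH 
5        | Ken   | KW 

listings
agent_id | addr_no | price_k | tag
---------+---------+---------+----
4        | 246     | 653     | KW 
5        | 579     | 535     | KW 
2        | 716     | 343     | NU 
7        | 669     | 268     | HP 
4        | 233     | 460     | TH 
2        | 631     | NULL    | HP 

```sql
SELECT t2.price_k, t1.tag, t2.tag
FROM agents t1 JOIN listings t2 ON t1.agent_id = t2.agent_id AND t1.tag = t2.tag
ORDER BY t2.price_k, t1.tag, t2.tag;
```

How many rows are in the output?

INNER JOIN keeps only pairs where the ON condition holds.
Matching on t1.agent_id = t2.agent_id AND t1.tag = t2.tag. A NULL in a compared column never satisfies the condition.
- t1[0] agent_id=9, tag=NU → no match; dropped.
- t1[1] agent_id=3, tag=TH → no match; dropped.
- t1[2] agent_id=4, tag=TH → 1 match(es) in t2 → 1 row(s).
- t1[3] agent_id=NULL, tag=KW → no match; dropped.
- t1[4] agent_id=5, tag=TH → no match; dropped.
- t1[5] agent_id=1, tag=TH → no match; dropped.
- t1[6] agent_id=5, tag=KW → 1 match(es) in t2 → 1 row(s).
Total: 2 rows.

2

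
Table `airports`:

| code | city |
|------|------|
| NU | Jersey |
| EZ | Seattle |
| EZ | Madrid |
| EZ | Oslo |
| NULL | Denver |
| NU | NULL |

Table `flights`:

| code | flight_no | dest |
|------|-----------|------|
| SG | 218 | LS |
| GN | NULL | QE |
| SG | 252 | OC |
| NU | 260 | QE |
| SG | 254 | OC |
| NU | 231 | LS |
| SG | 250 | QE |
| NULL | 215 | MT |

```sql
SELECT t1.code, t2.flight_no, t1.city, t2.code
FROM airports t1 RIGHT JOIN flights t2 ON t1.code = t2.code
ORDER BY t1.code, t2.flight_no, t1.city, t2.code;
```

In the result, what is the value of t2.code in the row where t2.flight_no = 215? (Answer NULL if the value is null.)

NULL

RIGHT JOIN keeps every row from `flights`; unmatched rows get NULL for `airports`'s columns.
Matching on t1.code = t2.code. A NULL in a compared column never satisfies the condition.
Matched pairs: 4; unmatched t2 rows kept: 6.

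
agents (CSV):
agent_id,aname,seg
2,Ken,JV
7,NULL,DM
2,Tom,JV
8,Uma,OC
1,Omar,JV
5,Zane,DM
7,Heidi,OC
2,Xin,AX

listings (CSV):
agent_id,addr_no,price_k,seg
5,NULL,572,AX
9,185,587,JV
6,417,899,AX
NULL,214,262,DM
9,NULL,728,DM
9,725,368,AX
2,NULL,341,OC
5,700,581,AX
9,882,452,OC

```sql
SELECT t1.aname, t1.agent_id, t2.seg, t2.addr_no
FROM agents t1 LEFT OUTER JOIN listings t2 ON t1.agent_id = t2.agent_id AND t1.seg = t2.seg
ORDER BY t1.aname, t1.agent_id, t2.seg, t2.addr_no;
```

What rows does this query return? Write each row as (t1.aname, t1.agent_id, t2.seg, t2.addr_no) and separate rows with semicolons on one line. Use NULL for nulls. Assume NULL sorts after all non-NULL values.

(Heidi, 7, NULL, NULL); (Ken, 2, NULL, NULL); (Omar, 1, NULL, NULL); (Tom, 2, NULL, NULL); (Uma, 8, NULL, NULL); (Xin, 2, NULL, NULL); (Zane, 5, NULL, NULL); (NULL, 7, NULL, NULL)

LEFT JOIN keeps every row from `agents`; unmatched rows get NULL for `listings`'s columns.
Matching on t1.agent_id = t2.agent_id AND t1.seg = t2.seg. A NULL in a compared column never satisfies the condition.
Matched pairs: 0; unmatched t1 rows kept: 8.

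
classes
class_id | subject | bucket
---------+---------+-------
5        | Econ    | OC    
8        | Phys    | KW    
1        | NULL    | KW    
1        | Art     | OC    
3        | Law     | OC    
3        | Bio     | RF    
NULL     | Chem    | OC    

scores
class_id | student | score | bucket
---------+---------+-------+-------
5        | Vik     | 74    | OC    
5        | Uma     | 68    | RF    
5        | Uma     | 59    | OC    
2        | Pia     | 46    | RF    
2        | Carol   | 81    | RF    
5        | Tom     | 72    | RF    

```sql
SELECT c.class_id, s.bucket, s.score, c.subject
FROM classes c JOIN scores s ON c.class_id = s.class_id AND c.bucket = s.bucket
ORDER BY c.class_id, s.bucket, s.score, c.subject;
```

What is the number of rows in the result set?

2

INNER JOIN keeps only pairs where the ON condition holds.
Matching on c.class_id = s.class_id AND c.bucket = s.bucket. A NULL in a compared column never satisfies the condition.
- c (class_id=5, bucket=OC) pairs with 2 row(s) of s.
- c (class_id=8, bucket=KW) has no partner → excluded.
- c (class_id=1, bucket=KW) has no partner → excluded.
- c (class_id=1, bucket=OC) has no partner → excluded.
- c (class_id=3, bucket=OC) has no partner → excluded.
- c (class_id=3, bucket=RF) has no partner → excluded.
- c (class_id=NULL, bucket=OC) has no partner → excluded.
Total: 2 rows.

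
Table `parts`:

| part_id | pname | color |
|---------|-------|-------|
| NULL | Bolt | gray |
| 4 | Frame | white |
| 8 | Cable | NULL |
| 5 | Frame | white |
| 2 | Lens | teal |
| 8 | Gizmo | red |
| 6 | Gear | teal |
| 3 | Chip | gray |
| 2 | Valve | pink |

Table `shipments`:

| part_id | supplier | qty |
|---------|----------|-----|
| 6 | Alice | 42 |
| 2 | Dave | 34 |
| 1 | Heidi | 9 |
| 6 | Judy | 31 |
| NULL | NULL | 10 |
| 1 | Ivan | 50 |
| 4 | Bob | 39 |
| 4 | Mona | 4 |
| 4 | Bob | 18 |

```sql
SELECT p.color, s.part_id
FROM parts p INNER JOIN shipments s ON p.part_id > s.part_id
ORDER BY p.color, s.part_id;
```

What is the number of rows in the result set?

38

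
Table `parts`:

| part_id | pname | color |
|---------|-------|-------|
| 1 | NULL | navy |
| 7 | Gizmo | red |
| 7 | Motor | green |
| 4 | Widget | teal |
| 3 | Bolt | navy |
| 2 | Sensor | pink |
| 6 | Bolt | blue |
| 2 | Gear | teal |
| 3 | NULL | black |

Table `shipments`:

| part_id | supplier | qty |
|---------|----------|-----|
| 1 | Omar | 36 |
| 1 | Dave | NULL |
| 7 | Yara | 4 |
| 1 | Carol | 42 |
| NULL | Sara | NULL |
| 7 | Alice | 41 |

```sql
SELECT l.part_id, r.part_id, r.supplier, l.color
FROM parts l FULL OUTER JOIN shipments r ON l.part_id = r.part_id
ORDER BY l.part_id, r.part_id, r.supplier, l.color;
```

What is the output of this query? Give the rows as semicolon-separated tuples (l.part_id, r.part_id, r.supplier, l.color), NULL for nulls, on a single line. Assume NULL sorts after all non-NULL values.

(1, 1, Carol, navy); (1, 1, Dave, navy); (1, 1, Omar, navy); (2, NULL, NULL, pink); (2, NULL, NULL, teal); (3, NULL, NULL, black); (3, NULL, NULL, navy); (4, NULL, NULL, teal); (6, NULL, NULL, blue); (7, 7, Alice, green); (7, 7, Alice, red); (7, 7, Yara, green); (7, 7, Yara, red); (NULL, NULL, Sara, NULL)

FULL OUTER JOIN keeps every row from both sides; unmatched rows get NULL for the other side's columns.
Matching on l.part_id = r.part_id. A NULL in a compared column never satisfies the condition.
- l row (part_id=1): matches 3 r row(s) → 3 output row(s).
- l row (part_id=7): matches 2 r row(s) → 2 output row(s).
- l row (part_id=7): matches 2 r row(s) → 2 output row(s).
- l row (part_id=4): no match → kept, r columns NULL.
- l row (part_id=3): no match → kept, r columns NULL.
- l row (part_id=2): no match → kept, r columns NULL.
- l row (part_id=6): no match → kept, r columns NULL.
- l row (part_id=2): no match → kept, r columns NULL.
- l row (part_id=3): no match → kept, r columns NULL.
- plus 1 unmatched r row(s), each kept with NULL l columns.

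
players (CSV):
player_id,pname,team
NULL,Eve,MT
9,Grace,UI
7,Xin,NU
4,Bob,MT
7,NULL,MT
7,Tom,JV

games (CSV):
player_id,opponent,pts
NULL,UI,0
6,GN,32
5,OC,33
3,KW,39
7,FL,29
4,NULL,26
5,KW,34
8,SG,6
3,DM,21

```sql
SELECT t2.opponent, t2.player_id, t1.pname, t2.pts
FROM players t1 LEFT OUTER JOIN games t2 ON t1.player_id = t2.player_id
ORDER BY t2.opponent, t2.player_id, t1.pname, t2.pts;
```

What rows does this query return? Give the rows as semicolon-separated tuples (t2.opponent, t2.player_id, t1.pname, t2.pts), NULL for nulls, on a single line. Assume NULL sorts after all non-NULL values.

(FL, 7, Tom, 29); (FL, 7, Xin, 29); (FL, 7, NULL, 29); (NULL, 4, Bob, 26); (NULL, NULL, Eve, NULL); (NULL, NULL, Grace, NULL)

LEFT JOIN keeps every row from `players`; unmatched rows get NULL for `games`'s columns.
Matching on t1.player_id = t2.player_id. A NULL in a compared column never satisfies the condition.
- player_id=NULL: no t2 row matches, row kept with t2 columns NULL.
- player_id=9: no t2 row matches, row kept with t2 columns NULL.
- player_id=7: 1 matching t2 row(s), so 1 row(s) emitted.
- player_id=4: 1 matching t2 row(s), so 1 row(s) emitted.
- player_id=7: 1 matching t2 row(s), so 1 row(s) emitted.
- player_id=7: 1 matching t2 row(s), so 1 row(s) emitted.
After projecting and ordering:
t2.opponent | t2.player_id | t1.pname | t2.pts
FL | 7 | Tom | 29
FL | 7 | Xin | 29
FL | 7 | NULL | 29
NULL | 4 | Bob | 26
NULL | NULL | Eve | NULL
NULL | NULL | Grace | NULL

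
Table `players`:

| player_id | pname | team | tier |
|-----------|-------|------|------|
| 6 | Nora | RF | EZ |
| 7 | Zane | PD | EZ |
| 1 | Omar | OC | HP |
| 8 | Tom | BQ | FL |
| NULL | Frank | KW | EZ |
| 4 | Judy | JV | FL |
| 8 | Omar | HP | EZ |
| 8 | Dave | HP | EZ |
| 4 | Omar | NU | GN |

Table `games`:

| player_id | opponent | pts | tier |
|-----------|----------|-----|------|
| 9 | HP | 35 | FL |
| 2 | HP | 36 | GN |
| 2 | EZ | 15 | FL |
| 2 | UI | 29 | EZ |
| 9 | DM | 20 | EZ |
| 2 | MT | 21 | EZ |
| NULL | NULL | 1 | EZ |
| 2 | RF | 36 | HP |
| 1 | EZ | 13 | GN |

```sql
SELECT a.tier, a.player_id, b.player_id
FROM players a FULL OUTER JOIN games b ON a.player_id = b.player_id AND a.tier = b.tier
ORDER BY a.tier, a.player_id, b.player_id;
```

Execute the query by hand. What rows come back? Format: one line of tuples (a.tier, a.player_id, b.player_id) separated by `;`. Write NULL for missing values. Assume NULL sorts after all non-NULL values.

FULL OUTER JOIN keeps every row from both sides; unmatched rows get NULL for the other side's columns.
Matching on a.player_id = b.player_id AND a.tier = b.tier. A NULL in a compared column never satisfies the condition.
- player_id=6, tier=EZ: no b row matches, row kept with b columns NULL.
- player_id=7, tier=EZ: no b row matches, row kept with b columns NULL.
- player_id=1, tier=HP: no b row matches, row kept with b columns NULL.
- player_id=8, tier=FL: no b row matches, row kept with b columns NULL.
- player_id=NULL, tier=EZ: no b row matches, row kept with b columns NULL.
- player_id=4, tier=FL: no b row matches, row kept with b columns NULL.
- player_id=8, tier=EZ: no b row matches, row kept with b columns NULL.
- player_id=8, tier=EZ: no b row matches, row kept with b columns NULL.
- player_id=4, tier=GN: no b row matches, row kept with b columns NULL.
- 9 b row(s) had no a match → kept, a columns NULL.

(EZ, 6, NULL); (EZ, 7, NULL); (EZ, 8, NULL); (EZ, 8, NULL); (EZ, NULL, NULL); (FL, 4, NULL); (FL, 8, NULL); (GN, 4, NULL); (HP, 1, NULL); (NULL, NULL, 1); (NULL, NULL, 2); (NULL, NULL, 2); (NULL, NULL, 2); (NULL, NULL, 2); (NULL, NULL, 2); (NULL, NULL, 9); (NULL, NULL, 9); (NULL, NULL, NULL)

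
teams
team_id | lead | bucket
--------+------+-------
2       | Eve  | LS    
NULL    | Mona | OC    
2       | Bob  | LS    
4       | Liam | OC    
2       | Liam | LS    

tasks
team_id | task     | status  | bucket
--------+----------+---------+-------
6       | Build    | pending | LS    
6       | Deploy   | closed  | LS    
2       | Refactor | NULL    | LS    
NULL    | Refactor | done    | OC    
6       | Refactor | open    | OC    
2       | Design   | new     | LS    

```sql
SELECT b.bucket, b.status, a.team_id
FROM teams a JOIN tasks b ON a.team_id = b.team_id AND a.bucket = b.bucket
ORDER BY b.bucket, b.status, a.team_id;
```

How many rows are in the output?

6

INNER JOIN keeps only pairs where the ON condition holds.
Matching on a.team_id = b.team_id AND a.bucket = b.bucket. A NULL in a compared column never satisfies the condition.
- a[0] team_id=2, bucket=LS → 2 match(es) in b → 2 row(s).
- a[1] team_id=NULL, bucket=OC → no match; dropped.
- a[2] team_id=2, bucket=LS → 2 match(es) in b → 2 row(s).
- a[3] team_id=4, bucket=OC → no match; dropped.
- a[4] team_id=2, bucket=LS → 2 match(es) in b → 2 row(s).
Total: 6 rows.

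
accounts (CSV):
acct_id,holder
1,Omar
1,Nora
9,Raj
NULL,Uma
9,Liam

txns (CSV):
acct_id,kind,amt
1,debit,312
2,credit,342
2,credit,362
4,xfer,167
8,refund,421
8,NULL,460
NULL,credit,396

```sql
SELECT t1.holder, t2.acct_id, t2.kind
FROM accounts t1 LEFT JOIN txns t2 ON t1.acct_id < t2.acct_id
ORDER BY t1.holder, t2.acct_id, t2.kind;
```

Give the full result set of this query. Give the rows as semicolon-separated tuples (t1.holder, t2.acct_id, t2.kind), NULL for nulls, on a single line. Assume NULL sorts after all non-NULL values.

LEFT JOIN keeps every row from `accounts`; unmatched rows get NULL for `txns`'s columns.
Matching on t1.acct_id < t2.acct_id. A NULL in a compared column never satisfies the condition.
Matched pairs: 10; unmatched t1 rows kept: 3.

(Liam, NULL, NULL); (Nora, 2, credit); (Nora, 2, credit); (Nora, 4, xfer); (Nora, 8, refund); (Nora, 8, NULL); (Omar, 2, credit); (Omar, 2, credit); (Omar, 4, xfer); (Omar, 8, refund); (Omar, 8, NULL); (Raj, NULL, NULL); (Uma, NULL, NULL)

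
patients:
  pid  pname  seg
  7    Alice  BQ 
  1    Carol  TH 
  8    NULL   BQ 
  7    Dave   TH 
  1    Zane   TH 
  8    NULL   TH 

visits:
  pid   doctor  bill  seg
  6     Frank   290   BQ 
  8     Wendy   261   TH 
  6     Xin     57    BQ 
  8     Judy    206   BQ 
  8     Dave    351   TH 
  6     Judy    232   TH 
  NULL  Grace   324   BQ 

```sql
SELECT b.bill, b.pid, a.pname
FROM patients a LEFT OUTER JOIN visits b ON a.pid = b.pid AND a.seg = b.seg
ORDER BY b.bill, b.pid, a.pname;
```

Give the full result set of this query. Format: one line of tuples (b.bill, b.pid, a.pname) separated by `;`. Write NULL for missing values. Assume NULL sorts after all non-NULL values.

LEFT JOIN keeps every row from `patients`; unmatched rows get NULL for `visits`'s columns.
Matching on a.pid = b.pid AND a.seg = b.seg. A NULL in a compared column never satisfies the condition.
- a[0] pid=7, seg=BQ → no match; kept with NULLs on the b side.
- a[1] pid=1, seg=TH → no match; kept with NULLs on the b side.
- a[2] pid=8, seg=BQ → 1 match(es) in b → 1 row(s).
- a[3] pid=7, seg=TH → no match; kept with NULLs on the b side.
- a[4] pid=1, seg=TH → no match; kept with NULLs on the b side.
- a[5] pid=8, seg=TH → 2 match(es) in b → 2 row(s).
After projecting and ordering:
b.bill | b.pid | a.pname
206 | 8 | NULL
261 | 8 | NULL
351 | 8 | NULL
NULL | NULL | Alice
NULL | NULL | Carol
NULL | NULL | Dave
NULL | NULL | Zane

(206, 8, NULL); (261, 8, NULL); (351, 8, NULL); (NULL, NULL, Alice); (NULL, NULL, Carol); (NULL, NULL, Dave); (NULL, NULL, Zane)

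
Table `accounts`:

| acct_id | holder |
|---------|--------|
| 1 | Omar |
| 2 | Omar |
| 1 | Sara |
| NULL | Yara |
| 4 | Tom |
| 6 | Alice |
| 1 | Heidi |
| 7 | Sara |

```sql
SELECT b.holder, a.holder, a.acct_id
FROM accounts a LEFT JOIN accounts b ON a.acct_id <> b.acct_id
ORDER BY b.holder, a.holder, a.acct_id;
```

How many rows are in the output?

37

LEFT JOIN keeps every row from `accounts a`; unmatched rows get NULL for `accounts b`'s columns.
Matching on a.acct_id <> b.acct_id. A NULL in a compared column never satisfies the condition.
- a (acct_id=1) pairs with 4 row(s) of b.
- a (acct_id=2) pairs with 6 row(s) of b.
- a (acct_id=1) pairs with 4 row(s) of b.
- a (acct_id=NULL) has no partner → padded with NULL.
- a (acct_id=4) pairs with 6 row(s) of b.
- a (acct_id=6) pairs with 6 row(s) of b.
- a (acct_id=1) pairs with 4 row(s) of b.
- a (acct_id=7) pairs with 6 row(s) of b.
Total: 36 matched + 1 padded = 37 rows.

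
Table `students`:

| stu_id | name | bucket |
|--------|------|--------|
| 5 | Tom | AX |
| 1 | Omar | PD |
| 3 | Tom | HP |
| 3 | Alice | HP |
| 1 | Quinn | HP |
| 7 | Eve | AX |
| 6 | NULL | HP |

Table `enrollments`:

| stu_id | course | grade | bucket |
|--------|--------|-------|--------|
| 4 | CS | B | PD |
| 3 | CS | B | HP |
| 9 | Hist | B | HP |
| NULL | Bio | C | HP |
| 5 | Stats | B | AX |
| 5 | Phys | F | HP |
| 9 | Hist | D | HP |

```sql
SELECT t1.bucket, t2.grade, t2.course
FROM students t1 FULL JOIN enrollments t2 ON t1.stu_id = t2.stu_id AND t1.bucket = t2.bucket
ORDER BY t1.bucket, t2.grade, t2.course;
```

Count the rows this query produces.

FULL OUTER JOIN keeps every row from both sides; unmatched rows get NULL for the other side's columns.
Matching on t1.stu_id = t2.stu_id AND t1.bucket = t2.bucket. A NULL in a compared column never satisfies the condition.
- t1 row (stu_id=5, bucket=AX): matches 1 t2 row(s) → 1 output row(s).
- t1 row (stu_id=1, bucket=PD): no match → kept, t2 columns NULL.
- t1 row (stu_id=3, bucket=HP): matches 1 t2 row(s) → 1 output row(s).
- t1 row (stu_id=3, bucket=HP): matches 1 t2 row(s) → 1 output row(s).
- t1 row (stu_id=1, bucket=HP): no match → kept, t2 columns NULL.
- t1 row (stu_id=7, bucket=AX): no match → kept, t2 columns NULL.
- t1 row (stu_id=6, bucket=HP): no match → kept, t2 columns NULL.
- 5 row(s) from t2 found no t1 partner → padded with NULL.
Total: 3 matched + 9 padded = 12 rows.

12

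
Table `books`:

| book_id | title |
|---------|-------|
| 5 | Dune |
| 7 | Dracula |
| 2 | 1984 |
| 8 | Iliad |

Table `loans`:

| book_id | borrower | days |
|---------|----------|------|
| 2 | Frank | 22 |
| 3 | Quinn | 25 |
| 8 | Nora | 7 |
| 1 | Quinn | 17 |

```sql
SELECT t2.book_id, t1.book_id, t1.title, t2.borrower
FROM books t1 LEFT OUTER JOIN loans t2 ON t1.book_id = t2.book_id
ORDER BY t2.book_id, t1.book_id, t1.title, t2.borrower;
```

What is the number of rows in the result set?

4

LEFT JOIN keeps every row from `books`; unmatched rows get NULL for `loans`'s columns.
Matching on t1.book_id = t2.book_id.
Matched pairs: 2; unmatched t1 rows kept: 2.
Total: 2 matched + 2 padded = 4 rows.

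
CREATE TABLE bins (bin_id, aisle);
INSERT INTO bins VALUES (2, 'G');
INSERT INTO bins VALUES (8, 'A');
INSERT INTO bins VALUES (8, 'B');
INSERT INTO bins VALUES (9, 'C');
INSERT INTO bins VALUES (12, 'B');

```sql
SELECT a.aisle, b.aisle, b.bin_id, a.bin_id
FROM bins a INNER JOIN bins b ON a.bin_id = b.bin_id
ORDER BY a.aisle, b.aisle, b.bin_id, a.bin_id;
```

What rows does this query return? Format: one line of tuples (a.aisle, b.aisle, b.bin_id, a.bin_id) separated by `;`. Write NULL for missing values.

INNER JOIN keeps only pairs where the ON condition holds.
Matching on a.bin_id = b.bin_id.
Matched pairs: 7.

(A, A, 8, 8); (A, B, 8, 8); (B, A, 8, 8); (B, B, 8, 8); (B, B, 12, 12); (C, C, 9, 9); (G, G, 2, 2)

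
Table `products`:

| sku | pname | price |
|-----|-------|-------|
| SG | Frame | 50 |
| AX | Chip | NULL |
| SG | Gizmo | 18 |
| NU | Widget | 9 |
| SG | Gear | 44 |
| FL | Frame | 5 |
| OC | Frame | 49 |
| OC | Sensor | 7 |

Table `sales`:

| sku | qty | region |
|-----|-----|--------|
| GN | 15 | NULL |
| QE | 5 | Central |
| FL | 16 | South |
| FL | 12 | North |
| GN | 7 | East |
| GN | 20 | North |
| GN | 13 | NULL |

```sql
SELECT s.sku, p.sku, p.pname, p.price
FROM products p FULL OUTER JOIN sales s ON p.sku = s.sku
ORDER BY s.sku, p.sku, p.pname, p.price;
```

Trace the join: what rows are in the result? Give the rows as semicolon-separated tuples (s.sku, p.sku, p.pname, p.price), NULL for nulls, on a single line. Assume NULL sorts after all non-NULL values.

(FL, FL, Frame, 5); (FL, FL, Frame, 5); (GN, NULL, NULL, NULL); (GN, NULL, NULL, NULL); (GN, NULL, NULL, NULL); (GN, NULL, NULL, NULL); (QE, NULL, NULL, NULL); (NULL, AX, Chip, NULL); (NULL, NU, Widget, 9); (NULL, OC, Frame, 49); (NULL, OC, Sensor, 7); (NULL, SG, Frame, 50); (NULL, SG, Gear, 44); (NULL, SG, Gizmo, 18)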